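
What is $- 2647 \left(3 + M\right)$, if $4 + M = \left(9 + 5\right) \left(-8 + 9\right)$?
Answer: $-34411$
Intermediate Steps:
$M = 10$ ($M = -4 + \left(9 + 5\right) \left(-8 + 9\right) = -4 + 14 \cdot 1 = -4 + 14 = 10$)
$- 2647 \left(3 + M\right) = - 2647 \left(3 + 10\right) = \left(-2647\right) 13 = -34411$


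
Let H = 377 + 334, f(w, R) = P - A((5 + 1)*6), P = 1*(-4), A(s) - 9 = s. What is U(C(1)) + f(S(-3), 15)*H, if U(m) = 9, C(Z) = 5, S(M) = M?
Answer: -34830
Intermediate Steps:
A(s) = 9 + s
P = -4
f(w, R) = -49 (f(w, R) = -4 - (9 + (5 + 1)*6) = -4 - (9 + 6*6) = -4 - (9 + 36) = -4 - 1*45 = -4 - 45 = -49)
H = 711
U(C(1)) + f(S(-3), 15)*H = 9 - 49*711 = 9 - 34839 = -34830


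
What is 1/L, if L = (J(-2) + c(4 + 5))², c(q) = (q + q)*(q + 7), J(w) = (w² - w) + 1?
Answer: 1/87025 ≈ 1.1491e-5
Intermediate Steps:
J(w) = 1 + w² - w
c(q) = 2*q*(7 + q) (c(q) = (2*q)*(7 + q) = 2*q*(7 + q))
L = 87025 (L = ((1 + (-2)² - 1*(-2)) + 2*(4 + 5)*(7 + (4 + 5)))² = ((1 + 4 + 2) + 2*9*(7 + 9))² = (7 + 2*9*16)² = (7 + 288)² = 295² = 87025)
1/L = 1/87025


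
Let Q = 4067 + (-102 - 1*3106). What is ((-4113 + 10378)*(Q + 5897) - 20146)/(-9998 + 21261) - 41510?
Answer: -60745848/1609 ≈ -37754.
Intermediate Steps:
Q = 859 (Q = 4067 + (-102 - 3106) = 4067 - 3208 = 859)
((-4113 + 10378)*(Q + 5897) - 20146)/(-9998 + 21261) - 41510 = ((-4113 + 10378)*(859 + 5897) - 20146)/(-9998 + 21261) - 41510 = (6265*6756 - 20146)/11263 - 41510 = (42326340 - 20146)*(1/11263) - 41510 = 42306194*(1/11263) - 41510 = 6043742/1609 - 41510 = -60745848/1609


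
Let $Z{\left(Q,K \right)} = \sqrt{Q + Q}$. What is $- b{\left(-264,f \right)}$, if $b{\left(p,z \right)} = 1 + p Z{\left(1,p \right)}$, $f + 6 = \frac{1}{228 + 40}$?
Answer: $-1 + 264 \sqrt{2} \approx 372.35$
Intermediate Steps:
$f = - \frac{1607}{268}$ ($f = -6 + \frac{1}{228 + 40} = -6 + \frac{1}{268} = - \frac{1607}{268} \approx -5.9963$)
$Z{\left(Q,K \right)} = \sqrt{2} \sqrt{Q}$ ($Z{\left(Q,K \right)} = \sqrt{2 Q} = \sqrt{2} \sqrt{Q}$)
$b{\left(p,z \right)} = 1 + p \sqrt{2}$ ($b{\left(p,z \right)} = 1 + p \sqrt{2} \sqrt{1} = 1 + p \sqrt{2} \cdot 1 = 1 + p \sqrt{2}$)
$- b{\left(-264,f \right)} = - (1 - 264 \sqrt{2}) = -1 + 264 \sqrt{2}$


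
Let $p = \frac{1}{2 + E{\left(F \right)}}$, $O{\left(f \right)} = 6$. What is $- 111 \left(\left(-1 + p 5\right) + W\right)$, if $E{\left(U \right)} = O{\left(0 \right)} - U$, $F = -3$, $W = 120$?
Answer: $- \frac{145854}{11} \approx -13259.0$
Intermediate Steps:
$E{\left(U \right)} = 6 - U$
$p = \frac{1}{11}$ ($p = \frac{1}{2 + \left(6 - -3\right)} = \frac{1}{2 + \left(6 + 3\right)} = \frac{1}{2 + 9} = \frac{1}{11} \approx 0.090909$)
$- 111 \left(\left(-1 + p 5\right) + W\right) = - 111 \left(\left(-1 + \frac{1}{11} \cdot 5\right) + 120\right) = - 111 \left(\left(-1 + \frac{5}{11}\right) + 120\right) = - 111 \left(- \frac{6}{11} + 120\right) = \left(-111\right) \frac{1314}{11} = - \frac{145854}{11}$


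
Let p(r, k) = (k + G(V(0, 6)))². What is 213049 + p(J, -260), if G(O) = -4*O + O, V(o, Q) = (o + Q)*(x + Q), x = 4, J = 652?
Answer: 406649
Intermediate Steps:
V(o, Q) = (4 + Q)*(Q + o) (V(o, Q) = (o + Q)*(4 + Q) = (Q + o)*(4 + Q) = (4 + Q)*(Q + o))
G(O) = -3*O
p(r, k) = (-180 + k)² (p(r, k) = (k - 3*(6² + 4*6 + 4*0 + 6*0))² = (k - 3*(36 + 24 + 0 + 0))² = (k - 3*60)² = (k - 180)² = (-180 + k)²)
213049 + p(J, -260) = 213049 + (-180 - 260)² = 213049 + (-440)² = 213049 + 193600 = 406649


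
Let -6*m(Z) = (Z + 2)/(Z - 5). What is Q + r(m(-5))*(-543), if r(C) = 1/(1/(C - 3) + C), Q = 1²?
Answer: 662921/461 ≈ 1438.0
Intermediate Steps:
m(Z) = -(2 + Z)/(6*(-5 + Z)) (m(Z) = -(Z + 2)/(6*(Z - 5)) = -(2 + Z)/(6*(-5 + Z)))
Q = 1
r(C) = 1/(C + 1/(-3 + C)) (r(C) = 1/(1/(-3 + C) + C) = 1/(C + 1/(-3 + C)))
Q + r(m(-5))*(-543) = 1 + ((-3 + (-2 - 1*(-5))/(6*(-5 - 5)))/(1 + ((-2 - 1*(-5))/(6*(-5 - 5)))² - (-2 - 1*(-5))/(2*(-5 - 5))))*(-543) = 1 + ((-3 + (⅙)*(-2 + 5)/(-10))/(1 + ((⅙)*(-2 + 5)/(-10))² - (-2 + 5)/(2*(-10))))*(-543) = 1 + ((-3 + (⅙)*(-⅒)*3)/(1 + ((⅙)*(-⅒)*3)² - (-1)*3/(2*10)))*(-543) = 1 + ((-3 - 1/20)/(1 + (-1/20)² - 3*(-1/20)))*(-543) = 1 + (-61/20/(1 + 1/400 + 3/20))*(-543) = 1 + (-61/20/(461/400))*(-543) = 1 + ((400/461)*(-61/20))*(-543) = 1 - 1220/461*(-543) = 1 + 662460/461 = 662921/461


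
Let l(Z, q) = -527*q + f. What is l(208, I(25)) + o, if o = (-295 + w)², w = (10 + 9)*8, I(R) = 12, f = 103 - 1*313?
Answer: 13915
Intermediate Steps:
f = -210 (f = 103 - 313 = -210)
w = 152 (w = 19*8 = 152)
o = 20449 (o = (-295 + 152)² = (-143)² = 20449)
l(Z, q) = -210 - 527*q (l(Z, q) = -527*q - 210 = -210 - 527*q)
l(208, I(25)) + o = (-210 - 527*12) + 20449 = (-210 - 6324) + 20449 = -6534 + 20449 = 13915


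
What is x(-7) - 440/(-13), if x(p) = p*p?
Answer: 1077/13 ≈ 82.846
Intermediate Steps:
x(p) = p²
x(-7) - 440/(-13) = (-7)² - 440/(-13) = 49 - 440*(-1)/13 = 49 - 11*(-40/13) = 49 + 440/13 = 1077/13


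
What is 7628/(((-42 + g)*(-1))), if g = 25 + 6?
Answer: 7628/11 ≈ 693.45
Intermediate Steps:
g = 31
7628/(((-42 + g)*(-1))) = 7628/(((-42 + 31)*(-1))) = 7628/((-11*(-1))) = 7628/11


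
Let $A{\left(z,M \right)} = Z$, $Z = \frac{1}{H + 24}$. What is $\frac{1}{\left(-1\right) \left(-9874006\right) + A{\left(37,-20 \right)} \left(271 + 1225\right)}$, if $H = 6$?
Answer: $\frac{15}{148110838} \approx 1.0128 \cdot 10^{-7}$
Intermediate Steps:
$Z = \frac{1}{30}$ ($Z = \frac{1}{6 + 24} = \frac{1}{30} \approx 0.033333$)
$A{\left(z,M \right)} = \frac{1}{30}$
$\frac{1}{\left(-1\right) \left(-9874006\right) + A{\left(37,-20 \right)} \left(271 + 1225\right)} = \frac{1}{\left(-1\right) \left(-9874006\right) + \frac{271 + 1225}{30}} = \frac{1}{9874006 + \frac{1}{30} \cdot 1496} = \frac{1}{9874006 + \frac{748}{15}} = \frac{1}{\frac{148110838}{15}} = \frac{15}{148110838}$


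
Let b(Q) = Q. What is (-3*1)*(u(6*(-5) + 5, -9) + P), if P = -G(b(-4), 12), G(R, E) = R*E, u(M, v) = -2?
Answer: -138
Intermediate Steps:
G(R, E) = E*R
P = 48 (P = -12*(-4) = -1*(-48) = 48)
(-3*1)*(u(6*(-5) + 5, -9) + P) = (-3*1)*(-2 + 48) = -3*46 = -138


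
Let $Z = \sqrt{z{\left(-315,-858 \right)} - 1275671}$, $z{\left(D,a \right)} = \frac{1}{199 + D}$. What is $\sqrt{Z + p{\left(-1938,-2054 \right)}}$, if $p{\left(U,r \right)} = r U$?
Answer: $\frac{\sqrt{13390913328 + 58 i \sqrt{4291357273}}}{58} \approx 1995.2 + 0.28305 i$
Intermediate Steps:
$p{\left(U,r \right)} = U r$
$Z = \frac{i \sqrt{4291357273}}{58}$ ($Z = \sqrt{\frac{1}{199 - 315} - 1275671} = \sqrt{\frac{1}{-116} - 1275671} = \sqrt{- \frac{1}{116} - 1275671} = \sqrt{- \frac{147977837}{116}} = \frac{i \sqrt{4291357273}}{58} \approx 1129.5 i$)
$\sqrt{Z + p{\left(-1938,-2054 \right)}} = \sqrt{\frac{i \sqrt{4291357273}}{58} - -3980652} = \sqrt{\frac{i \sqrt{4291357273}}{58} + 3980652} = \sqrt{3980652 + \frac{i \sqrt{4291357273}}{58}}$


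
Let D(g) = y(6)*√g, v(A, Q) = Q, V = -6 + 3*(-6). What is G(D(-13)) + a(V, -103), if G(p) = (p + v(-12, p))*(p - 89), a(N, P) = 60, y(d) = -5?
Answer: -590 + 890*I*√13 ≈ -590.0 + 3208.9*I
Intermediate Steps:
V = -24 (V = -6 - 18 = -24)
D(g) = -5*√g
G(p) = 2*p*(-89 + p) (G(p) = (p + p)*(p - 89) = (2*p)*(-89 + p) = 2*p*(-89 + p))
G(D(-13)) + a(V, -103) = 2*(-5*I*√13)*(-89 - 5*I*√13) + 60 = -10*I*√13*(-89 - 5*I*√13) + 60 = 60 - 10*I*√13*(-89 - 5*I*√13)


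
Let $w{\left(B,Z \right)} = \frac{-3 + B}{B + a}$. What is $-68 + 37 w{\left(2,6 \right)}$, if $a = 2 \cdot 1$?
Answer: $- \frac{309}{4} \approx -77.25$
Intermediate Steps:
$a = 2$
$w{\left(B,Z \right)} = \frac{-3 + B}{2 + B}$ ($w{\left(B,Z \right)} = \frac{-3 + B}{B + 2} = \frac{-3 + B}{2 + B}$)
$-68 + 37 w{\left(2,6 \right)} = -68 + 37 \frac{-3 + 2}{2 + 2} = -68 + 37 \cdot \frac{1}{4} \left(-1\right) = -68 + 37 \left(- \frac{1}{4}\right) = -68 - \frac{37}{4} = - \frac{309}{4}$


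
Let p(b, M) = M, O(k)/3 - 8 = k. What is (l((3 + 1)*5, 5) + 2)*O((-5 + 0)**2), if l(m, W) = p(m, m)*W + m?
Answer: 12078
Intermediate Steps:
O(k) = 24 + 3*k
l(m, W) = m + W*m (l(m, W) = m*W + m = W*m + m = m + W*m)
(l((3 + 1)*5, 5) + 2)*O((-5 + 0)**2) = (((3 + 1)*5)*(1 + 5) + 2)*(24 + 3*(-5 + 0)**2) = ((4*5)*6 + 2)*(24 + 3*(-5)**2) = (20*6 + 2)*(24 + 3*25) = (120 + 2)*(24 + 75) = 122*99 = 12078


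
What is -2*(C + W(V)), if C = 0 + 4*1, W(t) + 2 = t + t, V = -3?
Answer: 8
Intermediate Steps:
W(t) = -2 + 2*t (W(t) = -2 + (t + t) = -2 + 2*t)
C = 4 (C = 0 + 4 = 4)
-2*(C + W(V)) = -2*(4 + (-2 + 2*(-3))) = -2*(4 + (-2 - 6)) = -2*(4 - 8) = -2*(-4) = 8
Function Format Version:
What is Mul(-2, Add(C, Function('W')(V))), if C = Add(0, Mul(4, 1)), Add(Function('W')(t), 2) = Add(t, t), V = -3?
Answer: 8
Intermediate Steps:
Function('W')(t) = Add(-2, Mul(2, t)) (Function('W')(t) = Add(-2, Add(t, t)) = Add(-2, Mul(2, t)))
C = 4 (C = Add(0, 4) = 4)
Mul(-2, Add(C, Function('W')(V))) = Mul(-2, Add(4, Add(-2, Mul(2, -3)))) = Mul(-2, Add(4, Add(-2, -6))) = Mul(-2, Add(4, -8)) = Mul(-2, -4) = 8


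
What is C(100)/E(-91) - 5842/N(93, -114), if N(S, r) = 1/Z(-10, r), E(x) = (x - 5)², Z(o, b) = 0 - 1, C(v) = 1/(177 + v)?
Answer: 14913644545/2552832 ≈ 5842.0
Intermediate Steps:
Z(o, b) = -1
E(x) = (-5 + x)²
N(S, r) = -1 (N(S, r) = 1/(-1) = -1)
C(100)/E(-91) - 5842/N(93, -114) = 1/((177 + 100)*((-5 - 91)²)) - 5842/(-1) = 1/(277*((-96)²)) - 5842*(-1) = (1/277)/9216 + 5842 = (1/277)*(1/9216) + 5842 = 1/2552832 + 5842 = 14913644545/2552832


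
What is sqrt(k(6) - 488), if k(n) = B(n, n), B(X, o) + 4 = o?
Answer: 9*I*sqrt(6) ≈ 22.045*I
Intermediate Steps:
B(X, o) = -4 + o
k(n) = -4 + n
sqrt(k(6) - 488) = sqrt((-4 + 6) - 488) = sqrt(2 - 488) = sqrt(-486) = 9*I*sqrt(6)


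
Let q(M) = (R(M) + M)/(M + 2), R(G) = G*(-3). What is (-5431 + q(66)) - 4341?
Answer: -166157/17 ≈ -9773.9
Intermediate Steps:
R(G) = -3*G
q(M) = -2*M/(2 + M) (q(M) = (-3*M + M)/(M + 2) = (-2*M)/(2 + M) = -2*M/(2 + M))
(-5431 + q(66)) - 4341 = (-5431 - 2*66/(2 + 66)) - 4341 = (-5431 - 2*66/68) - 4341 = (-5431 - 2*66*1/68) - 4341 = (-5431 - 33/17) - 4341 = -92360/17 - 4341 = -166157/17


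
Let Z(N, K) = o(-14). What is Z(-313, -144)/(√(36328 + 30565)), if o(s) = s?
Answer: -14*√66893/66893 ≈ -0.054130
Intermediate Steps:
Z(N, K) = -14
Z(-313, -144)/(√(36328 + 30565)) = -14/√(36328 + 30565) = -14*√66893/66893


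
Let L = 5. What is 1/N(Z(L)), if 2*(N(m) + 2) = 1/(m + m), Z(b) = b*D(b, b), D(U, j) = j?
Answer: -100/199 ≈ -0.50251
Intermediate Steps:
Z(b) = b**2 (Z(b) = b*b = b**2)
N(m) = -2 + 1/(4*m) (N(m) = -2 + 1/(2*(m + m)) = -2 + 1/(2*((2*m))) = -2 + (1/(2*m))/2 = -2 + 1/(4*m))
1/N(Z(L)) = 1/(-2 + 1/(4*(5**2))) = 1/(-2 + (1/4)/25) = 1/(-2 + (1/4)*(1/25)) = 1/(-2 + 1/100) = 1/(-199/100) = -100/199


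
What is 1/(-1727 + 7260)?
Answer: 1/5533 ≈ 0.00018073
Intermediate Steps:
1/(-1727 + 7260) = 1/5533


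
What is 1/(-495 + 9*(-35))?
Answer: -1/810 ≈ -0.0012346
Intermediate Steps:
1/(-495 + 9*(-35)) = 1/(-495 - 315) = 1/(-810) = -1/810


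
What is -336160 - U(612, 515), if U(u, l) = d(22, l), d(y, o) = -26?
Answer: -336134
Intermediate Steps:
U(u, l) = -26
-336160 - U(612, 515) = -336160 - 1*(-26) = -336160 + 26 = -336134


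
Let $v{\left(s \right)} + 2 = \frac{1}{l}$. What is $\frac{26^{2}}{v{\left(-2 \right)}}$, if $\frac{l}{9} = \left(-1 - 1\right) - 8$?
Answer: $- \frac{60840}{181} \approx -336.13$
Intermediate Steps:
$l = -90$ ($l = 9 \left(\left(-1 - 1\right) - 8\right) = 9 \left(-2 - 8\right) = 9 \left(-10\right) = -90$)
$v{\left(s \right)} = - \frac{181}{90}$ ($v{\left(s \right)} = -2 + \frac{1}{-90} = -2 - \frac{1}{90} = - \frac{181}{90}$)
$\frac{26^{2}}{v{\left(-2 \right)}} = \frac{26^{2}}{- \frac{181}{90}} = 676 \left(- \frac{90}{181}\right) = - \frac{60840}{181}$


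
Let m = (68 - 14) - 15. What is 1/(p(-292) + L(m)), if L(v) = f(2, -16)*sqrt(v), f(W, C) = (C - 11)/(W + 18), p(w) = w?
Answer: -116800/34077169 + 540*sqrt(39)/34077169 ≈ -0.0033286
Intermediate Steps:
m = 39 (m = 54 - 15 = 39)
f(W, C) = (-11 + C)/(18 + W)
L(v) = -27*sqrt(v)/20 (L(v) = ((-11 - 16)/(18 + 2))*sqrt(v) = (-27/20)*sqrt(v) = ((1/20)*(-27))*sqrt(v) = -27*sqrt(v)/20)
1/(p(-292) + L(m)) = 1/(-292 - 27*sqrt(39)/20)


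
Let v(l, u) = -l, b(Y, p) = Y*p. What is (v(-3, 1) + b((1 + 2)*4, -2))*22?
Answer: -462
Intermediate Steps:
(v(-3, 1) + b((1 + 2)*4, -2))*22 = (-1*(-3) + ((1 + 2)*4)*(-2))*22 = (3 + (3*4)*(-2))*22 = (3 + 12*(-2))*22 = (3 - 24)*22 = -21*22 = -462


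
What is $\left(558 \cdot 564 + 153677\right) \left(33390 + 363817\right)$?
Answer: $186047389523$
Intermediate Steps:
$\left(558 \cdot 564 + 153677\right) \left(33390 + 363817\right) = \left(314712 + 153677\right) 397207 = 468389 \cdot 397207 = 186047389523$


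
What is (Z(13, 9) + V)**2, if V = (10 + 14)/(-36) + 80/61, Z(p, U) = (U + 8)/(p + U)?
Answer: 32569849/16208676 ≈ 2.0094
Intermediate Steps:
Z(p, U) = (8 + U)/(U + p)
V = 118/183 (V = 24*(-1/36) + 80*(1/61) = -2/3 + 80/61 = 118/183 ≈ 0.64481)
(Z(13, 9) + V)**2 = ((8 + 9)/(9 + 13) + 118/183)**2 = (17/22 + 118/183)**2 = (5707/4026)**2 = 32569849/16208676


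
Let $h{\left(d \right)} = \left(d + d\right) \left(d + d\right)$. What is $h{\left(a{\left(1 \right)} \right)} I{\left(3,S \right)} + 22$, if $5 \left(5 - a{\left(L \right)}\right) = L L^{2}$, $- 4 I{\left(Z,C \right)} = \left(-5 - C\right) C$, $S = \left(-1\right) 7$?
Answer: $\frac{8614}{25} \approx 344.56$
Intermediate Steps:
$S = -7$
$I{\left(Z,C \right)} = - \frac{C \left(-5 - C\right)}{4}$ ($I{\left(Z,C \right)} = - \frac{\left(-5 - C\right) C}{4} = - \frac{C \left(-5 - C\right)}{4}$)
$a{\left(L \right)} = 5 - \frac{L^{3}}{5}$ ($a{\left(L \right)} = 5 - \frac{L L^{2}}{5} = 5 - \frac{L^{3}}{5}$)
$h{\left(d \right)} = 4 d^{2}$ ($h{\left(d \right)} = 2 d 2 d = 4 d^{2}$)
$h{\left(a{\left(1 \right)} \right)} I{\left(3,S \right)} + 22 = 4 \left(5 - \frac{1^{3}}{5}\right)^{2} \cdot \frac{1}{4} \left(-7\right) \left(5 - 7\right) + 22 = 4 \left(5 - \frac{1}{5}\right)^{2} \cdot \frac{1}{4} \left(-7\right) \left(-2\right) + 22 = 4 \left(5 - \frac{1}{5}\right)^{2} \cdot \frac{7}{2} + 22 = 4 \left(\frac{24}{5}\right)^{2} \cdot \frac{7}{2} + 22 = 4 \cdot \frac{576}{25} \cdot \frac{7}{2} + 22 = \frac{2304}{25} \cdot \frac{7}{2} + 22 = \frac{8064}{25} + 22 = \frac{8614}{25}$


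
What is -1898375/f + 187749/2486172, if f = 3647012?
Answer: -84061748219/188897898293 ≈ -0.44501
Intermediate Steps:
-1898375/f + 187749/2486172 = -1898375/3647012 + 187749/2486172 = -1898375*1/3647012 + 187749*(1/2486172) = -1898375/3647012 + 62583/828724 = -84061748219/188897898293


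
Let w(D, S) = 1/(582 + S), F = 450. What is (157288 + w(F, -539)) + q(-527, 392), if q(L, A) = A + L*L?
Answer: 18722588/43 ≈ 4.3541e+5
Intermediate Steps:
q(L, A) = A + L**2
(157288 + w(F, -539)) + q(-527, 392) = (157288 + 1/(582 - 539)) + (392 + (-527)**2) = (157288 + 1/43) + (392 + 277729) = (157288 + 1/43) + 278121 = 6763385/43 + 278121 = 18722588/43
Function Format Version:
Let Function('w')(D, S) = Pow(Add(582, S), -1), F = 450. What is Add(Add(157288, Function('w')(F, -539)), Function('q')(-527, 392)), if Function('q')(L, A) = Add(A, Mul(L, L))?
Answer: Rational(18722588, 43) ≈ 4.3541e+5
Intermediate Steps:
Function('q')(L, A) = Add(A, Pow(L, 2))
Add(Add(157288, Function('w')(F, -539)), Function('q')(-527, 392)) = Add(Add(157288, Pow(Add(582, -539), -1)), Add(392, Pow(-527, 2))) = Add(Add(157288, Pow(43, -1)), Add(392, 277729)) = Add(Add(157288, Rational(1, 43)), 278121) = Add(Rational(6763385, 43), 278121) = Rational(18722588, 43)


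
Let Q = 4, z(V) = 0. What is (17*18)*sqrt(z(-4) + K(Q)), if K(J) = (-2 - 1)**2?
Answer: 918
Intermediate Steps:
K(J) = 9 (K(J) = (-3)**2 = 9)
(17*18)*sqrt(z(-4) + K(Q)) = (17*18)*sqrt(0 + 9) = 306*sqrt(9) = 306*3 = 918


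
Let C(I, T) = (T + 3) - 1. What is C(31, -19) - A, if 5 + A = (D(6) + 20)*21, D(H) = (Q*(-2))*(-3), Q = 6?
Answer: -1188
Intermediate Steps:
D(H) = 36 (D(H) = (6*(-2))*(-3) = -12*(-3) = 36)
A = 1171 (A = -5 + (36 + 20)*21 = -5 + 56*21 = -5 + 1176 = 1171)
C(I, T) = 2 + T (C(I, T) = (3 + T) - 1 = 2 + T)
C(31, -19) - A = (2 - 19) - 1*1171 = -17 - 1171 = -1188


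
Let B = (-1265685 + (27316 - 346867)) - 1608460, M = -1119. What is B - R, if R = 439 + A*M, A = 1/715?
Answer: -2283805406/715 ≈ -3.1941e+6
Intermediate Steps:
A = 1/715 ≈ 0.0013986
B = -3193696 (B = (-1265685 - 319551) - 1608460 = -1585236 - 1608460 = -3193696)
R = 312766/715 (R = 439 + (1/715)*(-1119) = 439 - 1119/715 = 312766/715 ≈ 437.44)
B - R = -3193696 - 1*312766/715 = -3193696 - 312766/715 = -2283805406/715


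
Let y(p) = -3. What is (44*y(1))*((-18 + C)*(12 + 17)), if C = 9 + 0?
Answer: 34452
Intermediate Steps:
C = 9
(44*y(1))*((-18 + C)*(12 + 17)) = (44*(-3))*((-18 + 9)*(12 + 17)) = -(-1188)*29 = -132*(-261) = 34452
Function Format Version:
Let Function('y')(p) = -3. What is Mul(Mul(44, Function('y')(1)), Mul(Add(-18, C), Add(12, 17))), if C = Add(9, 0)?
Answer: 34452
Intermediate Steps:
C = 9
Mul(Mul(44, Function('y')(1)), Mul(Add(-18, C), Add(12, 17))) = Mul(Mul(44, -3), Mul(Add(-18, 9), Add(12, 17))) = Mul(-132, Mul(-9, 29)) = Mul(-132, -261) = 34452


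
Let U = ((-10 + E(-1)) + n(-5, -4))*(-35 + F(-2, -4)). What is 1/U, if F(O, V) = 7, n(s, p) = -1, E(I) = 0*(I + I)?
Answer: 1/308 ≈ 0.0032468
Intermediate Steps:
E(I) = 0 (E(I) = 0*(2*I) = 0)
U = 308 (U = ((-10 + 0) - 1)*(-35 + 7) = (-10 - 1)*(-28) = -11*(-28) = 308)
1/U = 1/308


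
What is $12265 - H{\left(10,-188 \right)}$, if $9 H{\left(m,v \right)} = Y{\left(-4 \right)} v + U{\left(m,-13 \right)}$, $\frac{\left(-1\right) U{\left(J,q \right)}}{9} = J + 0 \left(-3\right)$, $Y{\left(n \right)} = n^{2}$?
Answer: $\frac{113483}{9} \approx 12609.0$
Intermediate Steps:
$U{\left(J,q \right)} = - 9 J$ ($U{\left(J,q \right)} = - 9 \left(J + 0 \left(-3\right)\right) = - 9 \left(J + 0\right) = - 9 J$)
$H{\left(m,v \right)} = - m + \frac{16 v}{9}$ ($H{\left(m,v \right)} = \frac{\left(-4\right)^{2} v - 9 m}{9} = \frac{16 v - 9 m}{9} = \frac{- 9 m + 16 v}{9} = - m + \frac{16 v}{9}$)
$12265 - H{\left(10,-188 \right)} = 12265 - \left(\left(-1\right) 10 + \frac{16}{9} \left(-188\right)\right) = 12265 - \left(-10 - \frac{3008}{9}\right) = 12265 - - \frac{3098}{9} = 12265 + \frac{3098}{9} = \frac{113483}{9}$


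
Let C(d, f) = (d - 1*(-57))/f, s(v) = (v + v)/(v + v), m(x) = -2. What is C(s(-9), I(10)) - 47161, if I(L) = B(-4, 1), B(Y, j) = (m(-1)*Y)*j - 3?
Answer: -235747/5 ≈ -47149.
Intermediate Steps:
B(Y, j) = -3 - 2*Y*j (B(Y, j) = (-2*Y)*j - 3 = -2*Y*j - 3 = -3 - 2*Y*j)
s(v) = 1 (s(v) = (2*v)/((2*v)) = (2*v)*(1/(2*v)) = 1)
I(L) = 5 (I(L) = -3 - 2*(-4)*1 = -3 + 8 = 5)
C(d, f) = (57 + d)/f (C(d, f) = (d + 57)/f = (57 + d)/f)
C(s(-9), I(10)) - 47161 = (57 + 1)/5 - 47161 = (⅕)*58 - 47161 = 58/5 - 47161 = -235747/5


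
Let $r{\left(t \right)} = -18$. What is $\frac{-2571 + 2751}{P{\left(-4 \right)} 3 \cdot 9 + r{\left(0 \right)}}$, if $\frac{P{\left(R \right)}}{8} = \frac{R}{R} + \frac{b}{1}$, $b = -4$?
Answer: $- \frac{10}{37} \approx -0.27027$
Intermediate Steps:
$P{\left(R \right)} = -24$ ($P{\left(R \right)} = 8 \left(\frac{R}{R} - \frac{4}{1}\right) = 8 \left(1 - 4\right) = 8 \left(-3\right) = -24$)
$\frac{-2571 + 2751}{P{\left(-4 \right)} 3 \cdot 9 + r{\left(0 \right)}} = \frac{-2571 + 2751}{\left(-24\right) 3 \cdot 9 - 18} = \frac{180}{\left(-72\right) 9 - 18} = \frac{180}{-648 - 18} = \frac{180}{-666} = 180 \left(- \frac{1}{666}\right) = - \frac{10}{37}$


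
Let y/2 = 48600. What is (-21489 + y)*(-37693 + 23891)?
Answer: -1044963222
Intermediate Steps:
y = 97200 (y = 2*48600 = 97200)
(-21489 + y)*(-37693 + 23891) = (-21489 + 97200)*(-37693 + 23891) = 75711*(-13802) = -1044963222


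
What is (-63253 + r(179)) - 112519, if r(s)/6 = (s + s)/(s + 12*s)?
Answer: -2285024/13 ≈ -1.7577e+5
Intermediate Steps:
r(s) = 12/13 (r(s) = 6*((s + s)/(s + 12*s)) = 6*((2*s)/((13*s))) = 6*((2*s)*(1/(13*s))) = 6*(2/13) = 12/13)
(-63253 + r(179)) - 112519 = (-63253 + 12/13) - 112519 = -822277/13 - 112519 = -2285024/13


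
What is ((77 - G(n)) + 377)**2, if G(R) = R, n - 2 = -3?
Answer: 207025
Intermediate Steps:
n = -1 (n = 2 - 3 = -1)
((77 - G(n)) + 377)**2 = ((77 - 1*(-1)) + 377)**2 = ((77 + 1) + 377)**2 = (78 + 377)**2 = 455**2 = 207025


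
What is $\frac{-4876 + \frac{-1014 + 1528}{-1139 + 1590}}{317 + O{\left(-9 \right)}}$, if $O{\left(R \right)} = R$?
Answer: $- \frac{1099281}{69454} \approx -15.827$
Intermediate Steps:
$\frac{-4876 + \frac{-1014 + 1528}{-1139 + 1590}}{317 + O{\left(-9 \right)}} = \frac{-4876 + \frac{-1014 + 1528}{-1139 + 1590}}{317 - 9} = \frac{-4876 + \frac{514}{451}}{308} = \left(-4876 + 514 \cdot \frac{1}{451}\right) \frac{1}{308} = \left(-4876 + \frac{514}{451}\right) \frac{1}{308} = \left(- \frac{2198562}{451}\right) \frac{1}{308} = - \frac{1099281}{69454}$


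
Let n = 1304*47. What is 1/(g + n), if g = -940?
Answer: 1/60348 ≈ 1.6571e-5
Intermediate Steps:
n = 61288
1/(g + n) = 1/(-940 + 61288) = 1/60348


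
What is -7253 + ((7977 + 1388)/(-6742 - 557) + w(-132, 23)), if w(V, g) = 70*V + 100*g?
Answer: -103604072/7299 ≈ -14194.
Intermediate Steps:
-7253 + ((7977 + 1388)/(-6742 - 557) + w(-132, 23)) = -7253 + ((7977 + 1388)/(-6742 - 557) + (70*(-132) + 100*23)) = -7253 + (9365/(-7299) + (-9240 + 2300)) = -7253 + (9365*(-1/7299) - 6940) = -7253 + (-9365/7299 - 6940) = -7253 - 50664425/7299 = -103604072/7299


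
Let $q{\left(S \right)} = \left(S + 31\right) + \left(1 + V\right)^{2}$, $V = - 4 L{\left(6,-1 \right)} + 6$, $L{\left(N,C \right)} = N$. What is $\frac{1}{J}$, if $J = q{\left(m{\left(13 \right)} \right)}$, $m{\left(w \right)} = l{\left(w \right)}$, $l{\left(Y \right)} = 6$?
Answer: $\frac{1}{326} \approx 0.0030675$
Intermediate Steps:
$m{\left(w \right)} = 6$
$V = -18$ ($V = \left(-4\right) 6 + 6 = -24 + 6 = -18$)
$q{\left(S \right)} = 320 + S$ ($q{\left(S \right)} = \left(S + 31\right) + \left(1 - 18\right)^{2} = \left(31 + S\right) + \left(-17\right)^{2} = \left(31 + S\right) + 289 = 320 + S$)
$J = 326$ ($J = 320 + 6 = 326$)
$\frac{1}{J} = \frac{1}{326}$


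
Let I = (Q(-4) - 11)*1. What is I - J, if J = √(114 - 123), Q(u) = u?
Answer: -15 - 3*I ≈ -15.0 - 3.0*I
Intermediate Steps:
J = 3*I (J = √(-9) = 3*I ≈ 3.0*I)
I = -15 (I = (-4 - 11)*1 = -15*1 = -15)
I - J = -15 - 3*I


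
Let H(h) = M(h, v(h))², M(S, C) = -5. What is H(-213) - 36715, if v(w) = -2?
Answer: -36690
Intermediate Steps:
H(h) = 25 (H(h) = (-5)² = 25)
H(-213) - 36715 = 25 - 36715 = -36690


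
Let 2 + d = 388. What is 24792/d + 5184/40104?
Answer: 6918468/107501 ≈ 64.357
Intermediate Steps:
d = 386 (d = -2 + 388 = 386)
24792/d + 5184/40104 = 24792/386 + 5184/40104 = 24792*(1/386) + 5184*(1/40104) = 12396/193 + 72/557 = 6918468/107501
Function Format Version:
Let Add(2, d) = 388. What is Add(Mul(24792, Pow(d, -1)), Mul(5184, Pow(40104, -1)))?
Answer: Rational(6918468, 107501) ≈ 64.357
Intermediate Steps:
d = 386 (d = Add(-2, 388) = 386)
Add(Mul(24792, Pow(d, -1)), Mul(5184, Pow(40104, -1))) = Add(Mul(24792, Pow(386, -1)), Mul(5184, Pow(40104, -1))) = Add(Mul(24792, Rational(1, 386)), Mul(5184, Rational(1, 40104))) = Add(Rational(12396, 193), Rational(72, 557)) = Rational(6918468, 107501)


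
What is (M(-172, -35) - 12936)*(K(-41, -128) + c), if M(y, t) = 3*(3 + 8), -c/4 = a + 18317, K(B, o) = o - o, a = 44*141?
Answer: 1265577852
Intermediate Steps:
a = 6204
K(B, o) = 0
c = -98084 (c = -4*(6204 + 18317) = -4*24521 = -98084)
M(y, t) = 33 (M(y, t) = 3*11 = 33)
(M(-172, -35) - 12936)*(K(-41, -128) + c) = (33 - 12936)*(0 - 98084) = -12903*(-98084) = 1265577852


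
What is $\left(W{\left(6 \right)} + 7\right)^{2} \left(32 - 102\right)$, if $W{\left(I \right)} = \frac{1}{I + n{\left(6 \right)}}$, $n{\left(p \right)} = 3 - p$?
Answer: $- \frac{33880}{9} \approx -3764.4$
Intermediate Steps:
$W{\left(I \right)} = \frac{1}{-3 + I}$ ($W{\left(I \right)} = \frac{1}{I + \left(3 - 6\right)} = \frac{1}{I - 3} = \frac{1}{-3 + I}$)
$\left(W{\left(6 \right)} + 7\right)^{2} \left(32 - 102\right) = \left(\frac{1}{-3 + 6} + 7\right)^{2} \left(32 - 102\right) = \left(\frac{1}{3} + 7\right)^{2} \left(-70\right) = \left(\frac{22}{3}\right)^{2} \left(-70\right) = \frac{484}{9} \left(-70\right) = - \frac{33880}{9}$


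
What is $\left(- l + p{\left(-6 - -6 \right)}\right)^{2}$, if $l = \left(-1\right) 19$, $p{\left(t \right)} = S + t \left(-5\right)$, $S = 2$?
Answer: $441$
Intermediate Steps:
$p{\left(t \right)} = 2 - 5 t$ ($p{\left(t \right)} = 2 + t \left(-5\right) = 2 - 5 t$)
$l = -19$
$\left(- l + p{\left(-6 - -6 \right)}\right)^{2} = \left(\left(-1\right) \left(-19\right) + \left(2 - 5 \left(-6 - -6\right)\right)\right)^{2} = \left(19 + \left(2 - 5 \left(-6 + 6\right)\right)\right)^{2} = \left(19 + \left(2 - 0\right)\right)^{2} = \left(19 + \left(2 + 0\right)\right)^{2} = \left(19 + 2\right)^{2} = 21^{2} = 441$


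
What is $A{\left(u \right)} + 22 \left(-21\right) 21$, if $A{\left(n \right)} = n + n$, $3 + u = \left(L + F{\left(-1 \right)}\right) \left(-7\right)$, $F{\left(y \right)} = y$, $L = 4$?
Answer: $-9750$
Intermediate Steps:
$u = -24$ ($u = -3 + \left(4 - 1\right) \left(-7\right) = -3 + 3 \left(-7\right) = -3 - 21 = -24$)
$A{\left(n \right)} = 2 n$
$A{\left(u \right)} + 22 \left(-21\right) 21 = 2 \left(-24\right) + 22 \left(-21\right) 21 = -48 - 9702 = -9750$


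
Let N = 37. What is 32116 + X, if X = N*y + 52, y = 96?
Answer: 35720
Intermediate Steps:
X = 3604 (X = 37*96 + 52 = 3552 + 52 = 3604)
32116 + X = 32116 + 3604 = 35720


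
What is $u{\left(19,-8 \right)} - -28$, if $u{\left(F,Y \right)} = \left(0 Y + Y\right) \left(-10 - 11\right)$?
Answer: $196$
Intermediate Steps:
$u{\left(F,Y \right)} = - 21 Y$ ($u{\left(F,Y \right)} = \left(0 + Y\right) \left(-21\right) = Y \left(-21\right) = - 21 Y$)
$u{\left(19,-8 \right)} - -28 = \left(-21\right) \left(-8\right) - -28 = 168 + 28 = 196$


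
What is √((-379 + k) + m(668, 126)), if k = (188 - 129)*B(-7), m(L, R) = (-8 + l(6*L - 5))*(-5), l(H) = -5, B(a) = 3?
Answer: I*√137 ≈ 11.705*I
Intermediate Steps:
m(L, R) = 65 (m(L, R) = (-8 - 5)*(-5) = -13*(-5) = 65)
k = 177 (k = (188 - 129)*3 = 59*3 = 177)
√((-379 + k) + m(668, 126)) = √((-379 + 177) + 65) = √(-202 + 65) = √(-137) = I*√137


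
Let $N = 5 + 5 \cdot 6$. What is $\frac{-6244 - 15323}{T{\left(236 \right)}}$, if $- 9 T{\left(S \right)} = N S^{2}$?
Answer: $\frac{27729}{278480} \approx 0.099573$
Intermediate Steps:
$N = 35$ ($N = 5 + 30 = 35$)
$T{\left(S \right)} = - \frac{35 S^{2}}{9}$
$\frac{-6244 - 15323}{T{\left(236 \right)}} = \frac{-6244 - 15323}{\left(- \frac{35}{9}\right) 236^{2}} = \frac{-6244 - 15323}{\left(- \frac{35}{9}\right) 55696} = - \frac{21567}{- \frac{1949360}{9}} = \left(-21567\right) \left(- \frac{9}{1949360}\right) = \frac{27729}{278480}$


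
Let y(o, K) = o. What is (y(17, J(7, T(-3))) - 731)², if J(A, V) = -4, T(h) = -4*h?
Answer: 509796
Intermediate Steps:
(y(17, J(7, T(-3))) - 731)² = (17 - 731)² = (-714)² = 509796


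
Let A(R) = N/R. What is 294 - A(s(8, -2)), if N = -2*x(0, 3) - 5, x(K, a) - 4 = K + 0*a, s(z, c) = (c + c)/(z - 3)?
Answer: 1111/4 ≈ 277.75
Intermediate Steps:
s(z, c) = 2*c/(-3 + z) (s(z, c) = (2*c)/(-3 + z) = 2*c/(-3 + z))
x(K, a) = 4 + K (x(K, a) = 4 + (K + 0*a) = 4 + (K + 0) = 4 + K)
N = -13 (N = -2*(4 + 0) - 5 = -2*4 - 5 = -8 - 5 = -13)
A(R) = -13/R
294 - A(s(8, -2)) = 294 - (-13)/(2*(-2)/(-3 + 8)) = 294 - (-13)/(2*(-2)/5) = 294 - (-13)/(2*(-2)*(⅕)) = 294 - (-13)/(-⅘) = 294 - (-13)*(-5)/4 = 294 - 1*65/4 = 294 - 65/4 = 1111/4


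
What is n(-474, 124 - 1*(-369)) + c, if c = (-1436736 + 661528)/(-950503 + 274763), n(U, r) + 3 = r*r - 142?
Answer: 41035181042/168935 ≈ 2.4291e+5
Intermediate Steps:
n(U, r) = -145 + r² (n(U, r) = -3 + (r*r - 142) = -3 + (r² - 142) = -3 + (-142 + r²) = -145 + r²)
c = 193802/168935 (c = -775208/(-675740) = -775208*(-1/675740) = 193802/168935 ≈ 1.1472)
n(-474, 124 - 1*(-369)) + c = (-145 + (124 - 1*(-369))²) + 193802/168935 = (-145 + (124 + 369)²) + 193802/168935 = (-145 + 493²) + 193802/168935 = (-145 + 243049) + 193802/168935 = 242904 + 193802/168935 = 41035181042/168935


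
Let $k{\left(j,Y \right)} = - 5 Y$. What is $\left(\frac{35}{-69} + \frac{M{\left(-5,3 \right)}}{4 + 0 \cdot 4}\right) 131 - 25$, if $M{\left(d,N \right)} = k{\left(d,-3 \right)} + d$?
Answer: $\frac{32575}{138} \approx 236.05$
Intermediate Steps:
$M{\left(d,N \right)} = 15 + d$ ($M{\left(d,N \right)} = \left(-5\right) \left(-3\right) + d = 15 + d$)
$\left(\frac{35}{-69} + \frac{M{\left(-5,3 \right)}}{4 + 0 \cdot 4}\right) 131 - 25 = \left(\frac{35}{-69} + \frac{15 - 5}{4 + 0 \cdot 4}\right) 131 - 25 = \left(35 \left(- \frac{1}{69}\right) + \frac{10}{4 + 0}\right) 131 - 25 = \left(- \frac{35}{69} + \frac{10}{4}\right) 131 - 25 = \left(- \frac{35}{69} + 10 \cdot \frac{1}{4}\right) 131 - 25 = \left(- \frac{35}{69} + \frac{5}{2}\right) 131 - 25 = \frac{275}{138} \cdot 131 - 25 = \frac{36025}{138} - 25 = \frac{32575}{138}$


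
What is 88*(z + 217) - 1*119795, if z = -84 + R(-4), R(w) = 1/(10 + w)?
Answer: -324229/3 ≈ -1.0808e+5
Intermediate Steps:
z = -503/6 (z = -84 + 1/(10 - 4) = -84 + 1/6 = -84 + ⅙ = -503/6 ≈ -83.833)
88*(z + 217) - 1*119795 = 88*(-503/6 + 217) - 1*119795 = 88*(799/6) - 119795 = 35156/3 - 119795 = -324229/3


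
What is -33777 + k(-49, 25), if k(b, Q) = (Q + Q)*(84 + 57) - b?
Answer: -26678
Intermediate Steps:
k(b, Q) = -b + 282*Q (k(b, Q) = (2*Q)*141 - b = 282*Q - b = -b + 282*Q)
-33777 + k(-49, 25) = -33777 + (-1*(-49) + 282*25) = -33777 + (49 + 7050) = -33777 + 7099 = -26678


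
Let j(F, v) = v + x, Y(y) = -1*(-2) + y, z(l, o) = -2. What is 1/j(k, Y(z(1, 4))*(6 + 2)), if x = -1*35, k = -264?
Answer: -1/35 ≈ -0.028571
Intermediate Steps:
x = -35
Y(y) = 2 + y
j(F, v) = -35 + v (j(F, v) = v - 35 = -35 + v)
1/j(k, Y(z(1, 4))*(6 + 2)) = 1/(-35 + (2 - 2)*(6 + 2)) = 1/(-35 + 0*8) = 1/(-35 + 0) = 1/(-35) = -1/35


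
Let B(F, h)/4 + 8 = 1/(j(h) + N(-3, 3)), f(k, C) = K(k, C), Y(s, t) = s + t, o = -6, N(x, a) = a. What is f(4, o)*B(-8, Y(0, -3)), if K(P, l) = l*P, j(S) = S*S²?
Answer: 772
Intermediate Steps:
j(S) = S³
K(P, l) = P*l
f(k, C) = C*k (f(k, C) = k*C = C*k)
B(F, h) = -32 + 4/(3 + h³) (B(F, h) = -32 + 4/(h³ + 3) = -32 + 4/(3 + h³))
f(4, o)*B(-8, Y(0, -3)) = (-6*4)*(4*(-23 - 8*(0 - 3)³)/(3 + (0 - 3)³)) = -96*(-23 - 8*(-3)³)/(3 + (-3)³) = -96*(-23 - 8*(-27))/(3 - 27) = -96*(-23 + 216)/(-24) = -96*(-1)*193/24 = -24*(-193/6) = 772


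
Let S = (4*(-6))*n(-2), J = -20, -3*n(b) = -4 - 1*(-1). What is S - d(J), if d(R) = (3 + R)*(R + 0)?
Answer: -364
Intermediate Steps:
n(b) = 1 (n(b) = -(-4 - 1*(-1))/3 = -(-4 + 1)/3 = -⅓*(-3) = 1)
d(R) = R*(3 + R) (d(R) = (3 + R)*R = R*(3 + R))
S = -24 (S = (4*(-6))*1 = -24*1 = -24)
S - d(J) = -24 - (-20)*(3 - 20) = -24 - (-20)*(-17) = -24 - 1*340 = -24 - 340 = -364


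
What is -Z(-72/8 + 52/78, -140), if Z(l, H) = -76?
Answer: 76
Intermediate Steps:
-Z(-72/8 + 52/78, -140) = -1*(-76) = 76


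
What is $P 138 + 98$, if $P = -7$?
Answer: $-868$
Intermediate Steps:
$P 138 + 98 = \left(-7\right) 138 + 98 = -966 + 98 = -868$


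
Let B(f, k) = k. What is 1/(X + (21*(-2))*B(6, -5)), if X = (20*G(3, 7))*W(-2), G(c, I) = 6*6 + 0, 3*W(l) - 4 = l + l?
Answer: 1/210 ≈ 0.0047619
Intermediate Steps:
W(l) = 4/3 + 2*l/3 (W(l) = 4/3 + (l + l)/3 = 4/3 + (2*l)/3 = 4/3 + 2*l/3)
G(c, I) = 36 (G(c, I) = 36 + 0 = 36)
X = 0 (X = (20*36)*(4/3 + (⅔)*(-2)) = 720*(4/3 - 4/3) = 720*0 = 0)
1/(X + (21*(-2))*B(6, -5)) = 1/(0 + (21*(-2))*(-5)) = 1/(0 - 42*(-5)) = 1/(0 + 210) = 1/210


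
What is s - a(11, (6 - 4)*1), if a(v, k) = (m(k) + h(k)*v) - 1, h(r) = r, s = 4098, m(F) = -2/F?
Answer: 4078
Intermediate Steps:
a(v, k) = -1 - 2/k + k*v (a(v, k) = (-2/k + k*v) - 1 = -1 - 2/k + k*v)
s - a(11, (6 - 4)*1) = 4098 - (-1 - 2/(6 - 4) + ((6 - 4)*1)*11) = 4098 - (-1 - 2/(2*1) + (2*1)*11) = 4098 - (-1 - 2/2 + 2*11) = 4098 - (-1 - 2*½ + 22) = 4098 - (-1 - 1 + 22) = 4098 - 1*20 = 4098 - 20 = 4078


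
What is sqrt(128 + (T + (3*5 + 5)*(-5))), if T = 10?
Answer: sqrt(38) ≈ 6.1644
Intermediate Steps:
sqrt(128 + (T + (3*5 + 5)*(-5))) = sqrt(128 + (10 + (3*5 + 5)*(-5))) = sqrt(128 + (10 + (15 + 5)*(-5))) = sqrt(128 + (10 + 20*(-5))) = sqrt(128 + (10 - 100)) = sqrt(128 - 90) = sqrt(38)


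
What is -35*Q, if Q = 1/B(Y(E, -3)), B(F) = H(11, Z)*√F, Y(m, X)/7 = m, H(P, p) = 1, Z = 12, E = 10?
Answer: -√70/2 ≈ -4.1833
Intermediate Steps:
Y(m, X) = 7*m
B(F) = √F (B(F) = 1*√F = √F)
Q = √70/70 (Q = 1/(√(7*10)) = 1/(√70) = √70/70 ≈ 0.11952)
-35*Q = -√70/2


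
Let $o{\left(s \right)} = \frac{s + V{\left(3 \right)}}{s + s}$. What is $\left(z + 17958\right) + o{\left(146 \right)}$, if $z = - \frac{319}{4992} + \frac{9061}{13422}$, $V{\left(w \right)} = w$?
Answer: $\frac{14640250525637}{815198592} \approx 17959.0$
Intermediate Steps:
$o{\left(s \right)} = \frac{3 + s}{2 s}$ ($o{\left(s \right)} = \frac{s + 3}{s + s} = \frac{3 + s}{2 s}$)
$z = \frac{6825149}{11167104}$ ($z = \left(-319\right) \frac{1}{4992} + 9061 \cdot \frac{1}{13422} = - \frac{319}{4992} + \frac{9061}{13422} = \frac{6825149}{11167104} \approx 0.61118$)
$\left(z + 17958\right) + o{\left(146 \right)} = \left(\frac{6825149}{11167104} + 17958\right) + \frac{3 + 146}{2 \cdot 146} = \frac{200545678781}{11167104} + \frac{1}{2} \cdot \frac{1}{146} \cdot 149 = \frac{200545678781}{11167104} + \frac{149}{292} = \frac{14640250525637}{815198592}$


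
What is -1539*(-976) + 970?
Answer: 1503034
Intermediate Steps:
-1539*(-976) + 970 = 1502064 + 970 = 1503034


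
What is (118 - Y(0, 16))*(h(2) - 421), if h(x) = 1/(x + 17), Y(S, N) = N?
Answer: -815796/19 ≈ -42937.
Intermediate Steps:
h(x) = 1/(17 + x)
(118 - Y(0, 16))*(h(2) - 421) = (118 - 1*16)*(1/(17 + 2) - 421) = (118 - 16)*(1/19 - 421) = 102*(1/19 - 421) = 102*(-7998/19) = -815796/19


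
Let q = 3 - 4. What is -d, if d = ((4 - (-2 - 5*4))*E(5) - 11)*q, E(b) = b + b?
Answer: 249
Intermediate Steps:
E(b) = 2*b
q = -1
d = -249 (d = ((4 - (-2 - 5*4))*(2*5) - 11)*(-1) = ((4 - (-2 - 20))*10 - 11)*(-1) = ((4 - 1*(-22))*10 - 11)*(-1) = ((4 + 22)*10 - 11)*(-1) = (26*10 - 11)*(-1) = (260 - 11)*(-1) = 249*(-1) = -249)
-d = -1*(-249) = 249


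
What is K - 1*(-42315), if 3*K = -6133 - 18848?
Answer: 33988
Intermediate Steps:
K = -8327 (K = (-6133 - 18848)/3 = (⅓)*(-24981) = -8327)
K - 1*(-42315) = -8327 - 1*(-42315) = -8327 + 42315 = 33988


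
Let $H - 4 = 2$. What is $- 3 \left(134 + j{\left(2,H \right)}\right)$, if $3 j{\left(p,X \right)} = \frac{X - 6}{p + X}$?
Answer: $-402$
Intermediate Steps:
$H = 6$ ($H = 4 + 2 = 6$)
$j{\left(p,X \right)} = \frac{-6 + X}{3 \left(X + p\right)}$ ($j{\left(p,X \right)} = \frac{\left(X - 6\right) \frac{1}{p + X}}{3} = \frac{\left(-6 + X\right) \frac{1}{X + p}}{3} = \frac{\frac{1}{X + p} \left(-6 + X\right)}{3} = \frac{-6 + X}{3 \left(X + p\right)}$)
$- 3 \left(134 + j{\left(2,H \right)}\right) = - 3 \left(134 + \frac{-2 + \frac{1}{3} \cdot 6}{6 + 2}\right) = - 3 \left(134 + \frac{-2 + 2}{8}\right) = - 3 \left(134 + \frac{1}{8} \cdot 0\right) = - 3 \left(134 + 0\right) = \left(-3\right) 134 = -402$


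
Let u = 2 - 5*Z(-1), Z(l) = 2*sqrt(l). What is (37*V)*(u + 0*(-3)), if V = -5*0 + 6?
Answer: 444 - 2220*I ≈ 444.0 - 2220.0*I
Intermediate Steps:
V = 6 (V = 0 + 6 = 6)
u = 2 - 10*I (u = 2 - 10*sqrt(-1) = 2 - 10*I ≈ 2.0 - 10.0*I)
(37*V)*(u + 0*(-3)) = (37*6)*((2 - 10*I) + 0*(-3)) = 222*((2 - 10*I) + 0) = 222*(2 - 10*I) = 444 - 2220*I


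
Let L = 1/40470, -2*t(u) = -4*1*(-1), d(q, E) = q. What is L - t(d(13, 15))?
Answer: 80941/40470 ≈ 2.0000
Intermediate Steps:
t(u) = -2 (t(u) = -(-4*1)*(-1)/2 = -(-2)*(-1) = -½*4 = -2)
L = 1/40470 ≈ 2.4710e-5
L - t(d(13, 15)) = 1/40470 - 1*(-2) = 1/40470 + 2 = 80941/40470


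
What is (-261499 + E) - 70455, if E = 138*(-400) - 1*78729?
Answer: -465883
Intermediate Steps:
E = -133929 (E = -55200 - 78729 = -133929)
(-261499 + E) - 70455 = (-261499 - 133929) - 70455 = -395428 - 70455 = -465883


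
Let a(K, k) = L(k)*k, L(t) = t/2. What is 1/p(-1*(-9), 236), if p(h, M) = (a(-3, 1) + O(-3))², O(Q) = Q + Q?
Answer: 4/121 ≈ 0.033058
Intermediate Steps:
L(t) = t/2 (L(t) = t*(½) = t/2)
a(K, k) = k²/2 (a(K, k) = (k/2)*k = k²/2)
O(Q) = 2*Q
p(h, M) = 121/4 (p(h, M) = ((½)*1² + 2*(-3))² = ((½)*1 - 6)² = (½ - 6)² = (-11/2)² = 121/4)
1/p(-1*(-9), 236) = 1/(121/4) = 4/121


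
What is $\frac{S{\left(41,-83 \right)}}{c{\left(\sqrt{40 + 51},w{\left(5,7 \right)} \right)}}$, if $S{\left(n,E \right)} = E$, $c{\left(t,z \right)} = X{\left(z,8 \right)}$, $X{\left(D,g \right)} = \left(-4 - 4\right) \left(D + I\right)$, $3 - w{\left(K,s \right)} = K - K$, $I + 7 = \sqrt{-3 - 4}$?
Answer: $- \frac{83}{46} - \frac{83 i \sqrt{7}}{184} \approx -1.8043 - 1.1935 i$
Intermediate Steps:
$I = -7 + i \sqrt{7}$ ($I = -7 + \sqrt{-3 - 4} = -7 + \sqrt{-7} = -7 + i \sqrt{7} \approx -7.0 + 2.6458 i$)
$w{\left(K,s \right)} = 3$ ($w{\left(K,s \right)} = 3 - \left(K - K\right) = 3 - 0 = 3 + 0 = 3$)
$X{\left(D,g \right)} = 56 - 8 D - 8 i \sqrt{7}$ ($X{\left(D,g \right)} = \left(-4 - 4\right) \left(D - \left(7 - i \sqrt{7}\right)\right) = - 8 \left(-7 + D + i \sqrt{7}\right) = 56 - 8 D - 8 i \sqrt{7}$)
$c{\left(t,z \right)} = 56 - 8 z - 8 i \sqrt{7}$
$\frac{S{\left(41,-83 \right)}}{c{\left(\sqrt{40 + 51},w{\left(5,7 \right)} \right)}} = - \frac{83}{56 - 24 - 8 i \sqrt{7}} = - \frac{83}{32 - 8 i \sqrt{7}}$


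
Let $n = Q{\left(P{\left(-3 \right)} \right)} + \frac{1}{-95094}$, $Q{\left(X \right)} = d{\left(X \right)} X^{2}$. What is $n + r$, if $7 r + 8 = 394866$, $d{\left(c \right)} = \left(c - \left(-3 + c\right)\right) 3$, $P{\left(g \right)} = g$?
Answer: $\frac{37602544943}{665658} \approx 56489.0$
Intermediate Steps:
$d{\left(c \right)} = 9$ ($d{\left(c \right)} = 3 \cdot 3 = 9$)
$r = \frac{394858}{7}$ ($r = - \frac{8}{7} + \frac{1}{7} \cdot 394866 = - \frac{8}{7} + \frac{394866}{7} = \frac{394858}{7} \approx 56408.0$)
$Q{\left(X \right)} = 9 X^{2}$
$n = \frac{7702613}{95094}$ ($n = 9 \left(-3\right)^{2} + \frac{1}{-95094} = 9 \cdot 9 - \frac{1}{95094} = 81 - \frac{1}{95094} = \frac{7702613}{95094} \approx 81.0$)
$n + r = \frac{7702613}{95094} + \frac{394858}{7} = \frac{37602544943}{665658}$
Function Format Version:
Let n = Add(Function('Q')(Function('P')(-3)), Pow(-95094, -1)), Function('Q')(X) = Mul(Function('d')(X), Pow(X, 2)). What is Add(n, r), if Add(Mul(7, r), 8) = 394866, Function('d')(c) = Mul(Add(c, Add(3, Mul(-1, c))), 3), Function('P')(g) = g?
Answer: Rational(37602544943, 665658) ≈ 56489.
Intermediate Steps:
Function('d')(c) = 9 (Function('d')(c) = Mul(3, 3) = 9)
r = Rational(394858, 7) (r = Add(Rational(-8, 7), Mul(Rational(1, 7), 394866)) = Add(Rational(-8, 7), Rational(394866, 7)) = Rational(394858, 7) ≈ 56408.)
Function('Q')(X) = Mul(9, Pow(X, 2))
n = Rational(7702613, 95094) (n = Add(Mul(9, Pow(-3, 2)), Pow(-95094, -1)) = Add(Mul(9, 9), Rational(-1, 95094)) = Add(81, Rational(-1, 95094)) = Rational(7702613, 95094) ≈ 81.000)
Add(n, r) = Add(Rational(7702613, 95094), Rational(394858, 7)) = Rational(37602544943, 665658)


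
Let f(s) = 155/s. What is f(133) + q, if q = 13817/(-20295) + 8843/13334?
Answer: 1007586841/877843890 ≈ 1.1478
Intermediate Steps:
q = -116273/6600330 (q = 13817*(-1/20295) + 8843*(1/13334) = -337/495 + 8843/13334 = -116273/6600330 ≈ -0.017616)
f(133) + q = 155/133 - 116273/6600330 = 1007586841/877843890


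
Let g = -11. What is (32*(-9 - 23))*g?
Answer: 11264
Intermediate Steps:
(32*(-9 - 23))*g = (32*(-9 - 23))*(-11) = (32*(-32))*(-11) = -1024*(-11) = 11264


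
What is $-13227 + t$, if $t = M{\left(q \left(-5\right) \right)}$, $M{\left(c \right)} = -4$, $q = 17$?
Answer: $-13231$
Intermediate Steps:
$t = -4$
$-13227 + t = -13227 - 4 = -13231$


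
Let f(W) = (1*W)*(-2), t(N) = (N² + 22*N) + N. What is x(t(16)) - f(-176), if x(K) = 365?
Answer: 13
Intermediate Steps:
t(N) = N² + 23*N
f(W) = -2*W (f(W) = W*(-2) = -2*W)
x(t(16)) - f(-176) = 365 - (-2)*(-176) = 365 - 1*352 = 365 - 352 = 13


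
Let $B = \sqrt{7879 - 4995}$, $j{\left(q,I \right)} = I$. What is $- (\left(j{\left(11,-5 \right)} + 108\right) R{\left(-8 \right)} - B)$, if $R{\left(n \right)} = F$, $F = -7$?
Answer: $721 + 2 \sqrt{721} \approx 774.7$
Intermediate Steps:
$R{\left(n \right)} = -7$
$B = 2 \sqrt{721}$ ($B = \sqrt{2884} = 2 \sqrt{721} \approx 53.703$)
$- (\left(j{\left(11,-5 \right)} + 108\right) R{\left(-8 \right)} - B) = - (\left(-5 + 108\right) \left(-7\right) - 2 \sqrt{721}) = - (103 \left(-7\right) - 2 \sqrt{721}) = - (-721 - 2 \sqrt{721}) = 721 + 2 \sqrt{721}$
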